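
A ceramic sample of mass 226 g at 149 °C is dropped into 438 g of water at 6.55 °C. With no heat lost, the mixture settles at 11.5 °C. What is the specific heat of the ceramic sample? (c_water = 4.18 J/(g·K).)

Taking heat into each body as positive, Σ m c ΔT = 0:
226·c·(11.5 − 149) + 438·4.18·(11.5 − 6.55) = 0
-31075 c = -9062.7
c = -9062.7/-31075 ≈ 0.2916 J/(g·K)

c ≈ 0.292 J/(g·K)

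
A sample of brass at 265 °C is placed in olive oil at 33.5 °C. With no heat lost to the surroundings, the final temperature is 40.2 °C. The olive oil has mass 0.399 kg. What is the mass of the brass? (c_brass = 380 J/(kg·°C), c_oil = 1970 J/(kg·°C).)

Heat gained plus heat lost sum to zero:
m·380·(40.2 − 265) + 0.399·1970·(40.2 − 33.5) = 0
-85424 m = -5266.4
m = -5266.4/-85424 ≈ 0.06165 kg

m ≈ 0.0617 kg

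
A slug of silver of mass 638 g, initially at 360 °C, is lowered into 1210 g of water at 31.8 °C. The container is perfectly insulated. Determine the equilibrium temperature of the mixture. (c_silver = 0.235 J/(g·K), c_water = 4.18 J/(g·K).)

T_f ≈ 41.2 °C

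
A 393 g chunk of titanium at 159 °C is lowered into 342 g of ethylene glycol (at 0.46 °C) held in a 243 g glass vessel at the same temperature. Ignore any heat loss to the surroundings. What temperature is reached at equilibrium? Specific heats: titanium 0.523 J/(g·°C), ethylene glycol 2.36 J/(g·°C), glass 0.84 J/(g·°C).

T_f ≈ 27.2 °C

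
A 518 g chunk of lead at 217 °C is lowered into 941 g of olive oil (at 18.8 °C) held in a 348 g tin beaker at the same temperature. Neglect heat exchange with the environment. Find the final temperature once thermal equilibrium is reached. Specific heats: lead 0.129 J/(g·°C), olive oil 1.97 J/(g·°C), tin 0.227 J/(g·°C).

T_f ≈ 25.4 °C

Setting the total heat transfer to zero:
518·0.129·(T − 217) + 941·1.97·(T − 18.8) + 348·0.227·(T − 18.8) = 0
66.82(T − 217) + 1853.8(T − 18.8) + 79(T − 18.8) = 0
1999.6 T = 50836
T = 50836 / 1999.6 = 25.4 °C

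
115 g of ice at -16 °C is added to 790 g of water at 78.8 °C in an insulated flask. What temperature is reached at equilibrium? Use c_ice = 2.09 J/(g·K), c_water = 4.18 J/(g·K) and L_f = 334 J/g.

Sum of m c ΔT and latent-heat terms is zero:
ice -16→0 °C: 115×2.09×16 = 3845.6; fusion: m_ice L_f = 115×334 = 38410; meltwater 0→T: 115×4.18×T = 480.7 T; water: 3302.2(T − 78.8)
3782.9 T = 260213 − 42256 = 217958
T ≈ 57.62 °C — above 0 °C, consistent with complete melting.

T_f ≈ 57.6 °C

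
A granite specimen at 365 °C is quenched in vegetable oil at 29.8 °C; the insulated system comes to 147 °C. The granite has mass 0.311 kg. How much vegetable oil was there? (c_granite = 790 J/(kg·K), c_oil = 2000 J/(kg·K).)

m ≈ 0.229 kg

Let T be the final temperature. ΣQ_i = 0:
0.311×790×(147 − 365) + m×2000×(147 − 29.8) = 0
234400 m = 53560
m = 53560/234400 ≈ 0.2285 kg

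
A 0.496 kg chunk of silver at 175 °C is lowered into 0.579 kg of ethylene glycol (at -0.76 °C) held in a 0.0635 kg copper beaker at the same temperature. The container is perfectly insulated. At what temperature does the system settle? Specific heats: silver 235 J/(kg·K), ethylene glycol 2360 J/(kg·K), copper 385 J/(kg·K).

T_f ≈ 12.8 °C

Taking heat into each body as positive, Σ m c ΔT = 0:
0.496×235×(T − 175) + 0.579×2360×(T − (-0.76)) + 0.0635×385×(T − (-0.76)) = 0
1507.4 T = 19341
T ≈ 12.83 °C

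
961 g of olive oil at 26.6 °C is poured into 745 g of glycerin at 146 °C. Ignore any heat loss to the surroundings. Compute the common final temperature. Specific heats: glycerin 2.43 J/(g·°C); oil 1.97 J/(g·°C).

T_f ≈ 85.0 °C

T_f is the heat-capacity-weighted average of the initial temperatures:
T_f = (1810.4*146 + 1893.2*26.6) / (1810.4 + 1893.2)
    = 314669 / 3703.5 ≈ 84.96 °C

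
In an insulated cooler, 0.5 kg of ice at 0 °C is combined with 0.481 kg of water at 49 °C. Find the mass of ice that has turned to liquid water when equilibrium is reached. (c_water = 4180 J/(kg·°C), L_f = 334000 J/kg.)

m_melted ≈ 0.295 kg

Cooling the water to 0 °C releases 0.481·4180·49 = 98518 J.
To melt every bit of ice: 0.5·334000 = 167000 J.
98518 J < 167000 J, so only part of the ice melts and the system sits at 0 °C.
m_melted·334000 = 98518  ⇒  m_melted ≈ 0.295 kg.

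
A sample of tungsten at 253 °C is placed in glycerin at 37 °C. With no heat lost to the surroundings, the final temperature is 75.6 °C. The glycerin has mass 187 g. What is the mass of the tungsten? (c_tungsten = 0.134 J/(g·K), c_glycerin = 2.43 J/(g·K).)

Heat lost by the tungsten = heat gained by the glycerin:
m·0.134·(253 − 75.6) = 187·2.43·(75.6 − 37)
23.77 m = 17540  ⇒  m ≈ 737.9 g

m ≈ 738 g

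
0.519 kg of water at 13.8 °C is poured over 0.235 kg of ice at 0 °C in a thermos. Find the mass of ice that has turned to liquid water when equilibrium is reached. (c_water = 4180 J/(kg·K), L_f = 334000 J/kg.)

Heat available from the water dropping to 0 °C: 0.519×4180×13.8 = 29938 J.
Melting all 0.235 kg of ice would need 0.235×334000 = 78490 J.
Since 29938 < 78490 J, not all the ice melts; equilibrium is at 0 °C.
m_melted×334000 = 29938  ⇒  m_melted ≈ 0.08963 kg.

m_melted ≈ 0.0896 kg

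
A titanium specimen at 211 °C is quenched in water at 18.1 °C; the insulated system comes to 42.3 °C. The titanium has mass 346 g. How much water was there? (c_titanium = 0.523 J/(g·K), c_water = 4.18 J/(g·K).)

Conservation of energy gives ΣQ = 0:
346×0.523×(42.3 − 211) + m×4.18×(42.3 − 18.1) = 0
101.16 m = 30528
m = 30528/101.16 ≈ 301.8 g

m ≈ 302 g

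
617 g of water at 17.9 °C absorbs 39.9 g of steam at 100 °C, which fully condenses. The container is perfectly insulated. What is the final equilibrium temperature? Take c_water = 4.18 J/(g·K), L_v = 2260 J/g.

T_f ≈ 55.7 °C

Energy balance with sensible and latent terms:
latent heat released on condensation: 39.9·2260 = 90174
  condensate cools 100→T: 39.9·4.18·(T − 100) = 166.78(T − 100)
  water warms: 617·4.18·(T − 17.9) = 2579.1(T − 17.9)
2745.8 T = 90174 + 16678 + 46165 = 153017
T ≈ 55.73 °C (< 100 °C, so full condensation is consistent).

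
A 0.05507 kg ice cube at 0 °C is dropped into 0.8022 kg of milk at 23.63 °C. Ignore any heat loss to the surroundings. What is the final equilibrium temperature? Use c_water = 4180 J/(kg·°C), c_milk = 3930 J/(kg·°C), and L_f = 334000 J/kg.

T_f ≈ 16.6 °C

Sum of m c ΔT and latent-heat terms is zero:
melt ice: 0.05507×334000 = 18393
  meltwater 0→T: 0.05507×4180×T = 230.19 T
  milk cools: 0.8022×3930×(T − 23.63) = 3152.6(T − 23.63)
3382.8 T = 74497 − 18393 = 56104
T ≈ 16.58 °C — above 0 °C, consistent with complete melting.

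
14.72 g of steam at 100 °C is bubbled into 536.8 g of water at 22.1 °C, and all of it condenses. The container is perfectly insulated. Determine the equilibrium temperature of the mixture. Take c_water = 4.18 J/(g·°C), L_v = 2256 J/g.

Heat gained plus heat lost sum to zero:
steam→water at 100 °C releases m L_v = 14.72×2256 = 33208; condensed water 100 °C→T: 61.53(T − 100); water warms: 536.8×4.18×(T − 22.1) = 2243.8(T − 22.1)
2305.4 T = 33208 + 6153 + 49589 = 88950
T ≈ 38.58 °C, under the boiling point, so the assumption holds.

T_f ≈ 38.6 °C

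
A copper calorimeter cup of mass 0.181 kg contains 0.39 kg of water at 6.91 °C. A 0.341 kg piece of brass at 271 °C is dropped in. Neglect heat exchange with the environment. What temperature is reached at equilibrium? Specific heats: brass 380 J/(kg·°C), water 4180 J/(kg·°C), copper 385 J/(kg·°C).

T_f ≈ 25.6 °C

Net heat exchanged in the isolated system is zero:
0.341×380×(T − 271) + 0.39×4180×(T − 6.91) + 0.181×385×(T − 6.91) = 0
1829.5 T = 46862
T ≈ 25.62 °C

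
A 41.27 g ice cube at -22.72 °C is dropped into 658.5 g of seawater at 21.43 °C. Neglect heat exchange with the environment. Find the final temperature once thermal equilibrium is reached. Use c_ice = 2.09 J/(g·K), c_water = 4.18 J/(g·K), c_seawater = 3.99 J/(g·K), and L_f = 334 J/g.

Energy balance with sensible and latent terms:
ice -22.72→0 °C: 41.27×2.09×22.72 = 1959.7
  fusion: m_ice L_f = 41.27×334 = 13784
  meltwater 0→T: 41.27×4.18×T = 172.51 T
  seawater: 2627.4(T − 21.43)
2799.9 T = 56306 − 15744 = 40562
T ≈ 14.49 °C. Since T > 0 °C, the all-ice-melts assumption holds.

T_f ≈ 14.5 °C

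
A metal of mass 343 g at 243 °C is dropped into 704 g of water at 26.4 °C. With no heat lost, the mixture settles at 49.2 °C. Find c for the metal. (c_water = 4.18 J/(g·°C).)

c ≈ 1.01 J/(g·°C)

Net heat exchanged in the isolated system is zero:
343×c×(49.2 − 243) + 704×4.18×(49.2 − 26.4) = 0
-66473 c = -67094
c = -67094/-66473 ≈ 1.009 J/(g·°C)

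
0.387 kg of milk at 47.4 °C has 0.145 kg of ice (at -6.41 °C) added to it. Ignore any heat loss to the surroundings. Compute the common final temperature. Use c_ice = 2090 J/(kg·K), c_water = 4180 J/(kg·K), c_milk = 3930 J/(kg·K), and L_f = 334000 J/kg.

T_f ≈ 10.2 °C

Heat gained plus heat lost sum to zero:
warm ice to 0 °C: 0.145×2090×(0 − (-6.41)) = 1942.6; melt ice: 0.145×334000 = 48430; meltwater 0→T: 0.145×4180×T = 606.1 T; milk: 1520.9(T − 47.4)
2127 T = 72091 − 50373 = 21719
T ≈ 10.21 °C (positive, so assuming full melt was valid).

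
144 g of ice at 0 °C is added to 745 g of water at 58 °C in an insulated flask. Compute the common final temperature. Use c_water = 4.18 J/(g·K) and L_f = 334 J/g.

T_f ≈ 35.7 °C

Conservation of energy gives ΣQ = 0:
latent heat to melt: 144×334 = 48096; warm the meltwater: 601.92 T; water cools: 745×4.18×(T − 58) = 3114.1(T − 58)
3716 T = 180618 − 48096 = 132522
T ≈ 35.66 °C (positive, so assuming full melt was valid).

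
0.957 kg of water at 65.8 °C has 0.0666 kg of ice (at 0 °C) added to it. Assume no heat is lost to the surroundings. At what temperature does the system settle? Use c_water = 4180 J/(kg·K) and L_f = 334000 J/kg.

T_f ≈ 56.3 °C

Energy balance with sensible and latent terms:
melt ice: 0.0666·334000 = 22244; meltwater 0→T: 0.0666·4180·T = 278.39 T; water: 4000.3(T − 65.8)
4278.6 T = 263217 − 22244 = 240973
T ≈ 56.32 °C — above 0 °C, consistent with complete melting.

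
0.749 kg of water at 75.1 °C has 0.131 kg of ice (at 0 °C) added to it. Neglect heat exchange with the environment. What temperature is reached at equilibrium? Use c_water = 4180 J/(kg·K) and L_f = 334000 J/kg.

Setting the total heat transfer to zero:
latent heat to melt: 0.131×334000 = 43754
  meltwater 0→T: 0.131×4180×T = 547.58 T
  water cools: 0.749×4180×(T − 75.1) = 3130.8(T − 75.1)
3678.4 T = 235125 − 43754 = 191371
T ≈ 52.03 °C. Since T > 0 °C, the all-ice-melts assumption holds.

T_f ≈ 52.0 °C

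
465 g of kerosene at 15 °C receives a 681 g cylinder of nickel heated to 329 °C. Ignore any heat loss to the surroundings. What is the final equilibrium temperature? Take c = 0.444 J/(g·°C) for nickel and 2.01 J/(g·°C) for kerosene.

With ΣQ=0 the equilibrium temperature is the m·c-weighted mean:
T_f = (302.36×329 + 934.65×15) / (302.36 + 934.65)
    = 113498 / 1237 ≈ 91.75 °C

T_f ≈ 91.8 °C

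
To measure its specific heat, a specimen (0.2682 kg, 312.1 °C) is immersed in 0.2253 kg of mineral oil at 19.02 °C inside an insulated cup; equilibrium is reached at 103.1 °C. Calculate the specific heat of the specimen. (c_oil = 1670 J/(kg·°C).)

Setting the total heat transfer to zero:
0.2682·c·(103.1 − 312.1) + 0.2253·1670·(103.1 − 19.02) = 0
-56.05 c = -31635
c = -31635/-56.05 ≈ 564.4 J/(kg·°C)

c ≈ 564 J/(kg·°C)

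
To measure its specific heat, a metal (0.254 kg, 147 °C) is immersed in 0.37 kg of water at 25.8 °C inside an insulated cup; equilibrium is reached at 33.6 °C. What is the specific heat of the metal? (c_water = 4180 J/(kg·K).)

Net heat exchanged in the isolated system is zero:
0.254·c·(33.6 − 147) + 0.37·4180·(33.6 − 25.8) = 0
-28.8 c = -12063
c = -12063/-28.8 ≈ 418.8 J/(kg·K)

c ≈ 419 J/(kg·K)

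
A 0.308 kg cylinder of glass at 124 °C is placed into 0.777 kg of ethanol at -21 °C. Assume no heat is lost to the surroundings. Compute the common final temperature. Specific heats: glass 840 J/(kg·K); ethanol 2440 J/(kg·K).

T_f ≈ -3.6 °C

With ΣQ=0 the equilibrium temperature is the m·c-weighted mean:
T_f = (258.72·124 + 1895.9·(-21)) / (258.72 + 1895.9)
    = -7732.2 / 2154.6 ≈ -3.59 °C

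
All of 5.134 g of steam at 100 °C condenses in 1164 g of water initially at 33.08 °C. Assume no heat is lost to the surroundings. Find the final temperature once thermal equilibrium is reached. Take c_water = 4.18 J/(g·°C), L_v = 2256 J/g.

Setting the total heat transfer to zero:
condense steam: −5.134·2256 = −11582; condensate cools 100→T: 5.134·4.18·(T − 100) = 21.46(T − 100); water warms: 1164·4.18·(T − 33.08) = 4865.5(T − 33.08)
4887 T = 11582 + 2146 + 160951 = 174680
T ≈ 35.74 °C — below 100 °C, confirming all the steam condensed.

T_f ≈ 35.7 °C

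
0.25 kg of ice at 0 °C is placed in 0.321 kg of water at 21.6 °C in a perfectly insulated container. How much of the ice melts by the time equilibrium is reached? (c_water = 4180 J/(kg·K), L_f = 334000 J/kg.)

m_melted ≈ 0.0868 kg

Heat available from the water dropping to 0 °C: 0.321·4180·21.6 = 28982 J.
To melt every bit of ice: 0.25·334000 = 83500 J.
28982 J < 83500 J, so only part of the ice melts and the system sits at 0 °C.
m_melt = 28982 / L_f = 0.08677 kg.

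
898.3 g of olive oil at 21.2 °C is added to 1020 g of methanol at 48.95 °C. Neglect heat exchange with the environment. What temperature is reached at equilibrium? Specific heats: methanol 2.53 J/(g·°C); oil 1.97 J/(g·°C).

T_f ≈ 37.7 °C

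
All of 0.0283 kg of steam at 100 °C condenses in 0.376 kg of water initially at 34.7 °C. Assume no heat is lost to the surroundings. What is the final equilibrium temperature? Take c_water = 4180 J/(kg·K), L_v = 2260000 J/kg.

T_f ≈ 77.1 °C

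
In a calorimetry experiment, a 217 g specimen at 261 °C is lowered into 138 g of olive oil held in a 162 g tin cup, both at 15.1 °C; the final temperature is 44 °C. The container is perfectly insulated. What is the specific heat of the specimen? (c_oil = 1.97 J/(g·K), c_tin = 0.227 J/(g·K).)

c ≈ 0.189 J/(g·K)

Conservation of energy gives ΣQ = 0:
217×c×(44 − 261) + 138×1.97×(44 − 15.1) + 162×0.227×(44 − 15.1) = 0
-47089 c = -8919.5
c = -8919.5/-47089 ≈ 0.1894 J/(g·K)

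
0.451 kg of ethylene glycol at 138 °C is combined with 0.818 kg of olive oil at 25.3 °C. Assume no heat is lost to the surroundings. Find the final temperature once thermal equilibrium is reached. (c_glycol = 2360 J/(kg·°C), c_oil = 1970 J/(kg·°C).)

Heat gained plus heat lost sum to zero:
0.451*2360*(T − 138) + 0.818*1970*(T − 25.3) = 0
1064.4(T − 138) + 1611.5(T − 25.3) = 0
(1064.4 + 1611.5) T = 1064.4*138 + 1611.5*25.3
T ≈ 70.13 °C

T_f ≈ 70.1 °C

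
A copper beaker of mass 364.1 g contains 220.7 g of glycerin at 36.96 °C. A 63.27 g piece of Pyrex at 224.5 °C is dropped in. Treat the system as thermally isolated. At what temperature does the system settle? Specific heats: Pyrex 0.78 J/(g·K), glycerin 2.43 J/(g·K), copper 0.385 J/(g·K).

Net heat exchanged in the isolated system is zero:
63.27×0.78×(T − 224.5) + 220.7×2.43×(T − 36.96) + 364.1×0.385×(T − 36.96) = 0
(49.35 + 536.3 + 140.18) T = 49.35×224.5 + 536.3×36.96 + 140.18×36.96
T = 36082 / 725.83 = 49.7 °C

T_f ≈ 49.7 °C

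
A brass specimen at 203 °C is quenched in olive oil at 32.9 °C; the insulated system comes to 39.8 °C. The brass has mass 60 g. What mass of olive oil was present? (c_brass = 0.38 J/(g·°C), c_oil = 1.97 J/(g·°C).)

Heat lost by the brass = heat gained by the oil:
60×0.38×(203 − 39.8) = m×1.97×(39.8 − 32.9)
13.59 m = 3721  ⇒  m ≈ 273.7 g

m ≈ 274 g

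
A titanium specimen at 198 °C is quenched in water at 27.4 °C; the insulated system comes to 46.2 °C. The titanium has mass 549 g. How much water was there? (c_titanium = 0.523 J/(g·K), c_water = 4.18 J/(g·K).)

m ≈ 555 g

Let T be the final temperature. ΣQ_i = 0:
549·0.523·(46.2 − 198) + m·4.18·(46.2 − 27.4) = 0
78.58 m = 43586
m = 43586/78.58 ≈ 554.6 g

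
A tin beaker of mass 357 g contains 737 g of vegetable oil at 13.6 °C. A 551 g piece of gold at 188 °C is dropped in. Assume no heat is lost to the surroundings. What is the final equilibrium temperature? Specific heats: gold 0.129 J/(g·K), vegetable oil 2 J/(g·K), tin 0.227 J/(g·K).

T_f ≈ 21.2 °C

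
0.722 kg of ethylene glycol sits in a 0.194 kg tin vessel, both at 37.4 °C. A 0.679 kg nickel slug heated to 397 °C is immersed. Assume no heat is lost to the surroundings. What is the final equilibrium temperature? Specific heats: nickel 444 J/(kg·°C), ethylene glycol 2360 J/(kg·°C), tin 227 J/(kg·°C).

T_f ≈ 90.3 °C

Net heat exchanged in the isolated system is zero:
0.679·444·(T − 397) + 0.722·2360·(T − 37.4) + 0.194·227·(T − 37.4) = 0
(301.48 + 1703.9 + 44.04) T = 301.48·397 + 1703.9·37.4 + 44.04·37.4
T = 185060 / 2049.4 = 90.3 °C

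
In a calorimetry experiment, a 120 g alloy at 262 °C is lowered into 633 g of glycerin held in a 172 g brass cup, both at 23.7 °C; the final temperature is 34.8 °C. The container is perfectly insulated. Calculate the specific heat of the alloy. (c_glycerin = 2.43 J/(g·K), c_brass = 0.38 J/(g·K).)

Net heat exchanged in the isolated system is zero:
120·c·(34.8 − 262) + 633·2.43·(34.8 − 23.7) + 172·0.38·(34.8 − 23.7) = 0
-27264 c = -17799
c = -17799/-27264 ≈ 0.6529 J/(g·K)

c ≈ 0.653 J/(g·K)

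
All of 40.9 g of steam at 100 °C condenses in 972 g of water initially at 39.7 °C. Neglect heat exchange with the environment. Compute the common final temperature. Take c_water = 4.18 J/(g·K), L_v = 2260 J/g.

T_f ≈ 64.0 °C

Energy balance with sensible and latent terms:
condense steam: −40.9×2260 = −92434; condensate cools 100→T: 40.9×4.18×(T − 100) = 170.96(T − 100); water warms: 972×4.18×(T − 39.7) = 4063(T − 39.7)
4233.9 T = 92434 + 17096 + 161300 = 270830
T ≈ 63.97 °C (< 100 °C, so full condensation is consistent).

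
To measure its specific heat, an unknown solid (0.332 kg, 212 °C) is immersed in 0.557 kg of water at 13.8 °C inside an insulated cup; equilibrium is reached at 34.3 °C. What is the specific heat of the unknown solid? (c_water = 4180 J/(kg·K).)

Let T be the final temperature. ΣQ_i = 0:
0.332·c·(34.3 − 212) + 0.557·4180·(34.3 − 13.8) = 0
-59 c = -47729
c = -47729/-59 ≈ 809 J/(kg·K)

c ≈ 809 J/(kg·K)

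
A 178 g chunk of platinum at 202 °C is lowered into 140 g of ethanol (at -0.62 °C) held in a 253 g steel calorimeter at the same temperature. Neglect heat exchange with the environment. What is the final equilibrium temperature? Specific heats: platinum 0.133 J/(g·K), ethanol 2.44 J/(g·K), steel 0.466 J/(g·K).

T_f ≈ 9.3 °C

Setting the total heat transfer to zero:
178·0.133·(T − 202) + 140·2.44·(T − (-0.62)) + 253·0.466·(T − (-0.62)) = 0
(23.67 + 341.6 + 117.9) T = 23.67·202 + 341.6·(-0.62) + 117.9·(-0.62)
T = 4497.3/483.17 ≈ 9.31 °C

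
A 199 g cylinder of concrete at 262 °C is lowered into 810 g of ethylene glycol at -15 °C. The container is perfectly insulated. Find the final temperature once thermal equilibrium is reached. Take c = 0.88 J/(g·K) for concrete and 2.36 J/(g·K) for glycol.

Heat lost by the concrete equals heat gained by the glycol:
199×0.88×(262 − T) = 810×2.36×(T − (-15))
175.12(262 − T) = 1911.6(T − (-15))
2086.7 T = 17207  ⇒  T ≈ 8.25 °C

T_f ≈ 8.2 °C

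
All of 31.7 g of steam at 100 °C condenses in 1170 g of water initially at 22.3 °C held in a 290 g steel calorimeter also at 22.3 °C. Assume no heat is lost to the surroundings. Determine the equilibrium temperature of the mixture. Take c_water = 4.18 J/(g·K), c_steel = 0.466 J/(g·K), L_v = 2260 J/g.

Sum of m c ΔT and latent-heat terms is zero:
steam→water at 100 °C releases m L_v = 31.7·2260 = 71642; condensate cools 100→T: 31.7·4.18·(T − 100) = 132.51(T − 100); water warms: 1170·4.18·(T − 22.3) = 4890.6(T − 22.3); cup: 135.14(T − 22.3)
5158.2 T = 71642 + 13251 + 112074 = 196967
T ≈ 38.18 °C, under the boiling point, so the assumption holds.

T_f ≈ 38.2 °C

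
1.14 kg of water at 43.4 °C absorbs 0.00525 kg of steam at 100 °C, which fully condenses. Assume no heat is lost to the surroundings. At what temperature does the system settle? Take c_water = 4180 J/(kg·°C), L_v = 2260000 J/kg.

Sum of m c ΔT and latent-heat terms is zero:
condense steam: −0.00525·2260000 = −11865; condensate cools 100→T: 0.00525·4180·(T − 100) = 21.95(T − 100); water warms: 1.14·4180·(T − 43.4) = 4765.2(T − 43.4)
4787.1 T = 11865 + 2194.5 + 206810 = 220869
T ≈ 46.14 °C — below 100 °C, confirming all the steam condensed.

T_f ≈ 46.1 °C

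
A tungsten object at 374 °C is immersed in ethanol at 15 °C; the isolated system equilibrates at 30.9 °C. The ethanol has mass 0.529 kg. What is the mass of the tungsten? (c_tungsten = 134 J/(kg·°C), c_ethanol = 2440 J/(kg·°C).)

Heat lost by the tungsten = heat gained by the ethanol:
m×134×(374 − 30.9) = 0.529×2440×(30.9 − 15)
45975 m = 20523  ⇒  m ≈ 0.4464 kg

m ≈ 0.446 kg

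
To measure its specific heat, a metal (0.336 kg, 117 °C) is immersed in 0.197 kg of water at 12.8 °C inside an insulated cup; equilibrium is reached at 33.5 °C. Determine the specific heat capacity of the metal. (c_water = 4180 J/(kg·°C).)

c ≈ 608 J/(kg·°C)

Heat lost by the metal = heat gained by the water:
0.336×c×(117 − 33.5) = 0.197×4180×(33.5 − 12.8)
28.06 c = 17046  ⇒  c ≈ 607.6 J/(kg·°C)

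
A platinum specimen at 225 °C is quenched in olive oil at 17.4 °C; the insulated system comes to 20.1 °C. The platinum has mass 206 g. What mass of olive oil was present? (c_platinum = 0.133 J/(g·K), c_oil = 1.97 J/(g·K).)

Heat lost by the platinum = heat gained by the oil:
206·0.133·(225 − 20.1) = m·1.97·(20.1 − 17.4)
5.319 m = 5613.9  ⇒  m ≈ 1055 g

m ≈ 1060 g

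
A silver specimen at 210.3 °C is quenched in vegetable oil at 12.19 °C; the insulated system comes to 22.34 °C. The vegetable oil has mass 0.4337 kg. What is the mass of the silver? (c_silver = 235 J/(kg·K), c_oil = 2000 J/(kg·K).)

m ≈ 0.199 kg

|Q_silver| = |Q_oil|:
m×235×(210.3 − 22.34) = 0.4337×2000×(22.34 − 12.19)
44171 m = 8804.1  ⇒  m ≈ 0.1993 kg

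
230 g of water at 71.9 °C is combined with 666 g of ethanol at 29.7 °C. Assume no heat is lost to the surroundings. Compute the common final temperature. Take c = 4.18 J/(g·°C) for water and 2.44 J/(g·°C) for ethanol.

T_f ≈ 45.4 °C

Net heat exchanged in the isolated system is zero:
230·4.18·(T − 71.9) + 666·2.44·(T − 29.7) = 0
961.4(T − 71.9) + 1625(T − 29.7) = 0
(961.4 + 1625) T = 961.4·71.9 + 1625·29.7
T = 117388/2586.4 ≈ 45.39 °C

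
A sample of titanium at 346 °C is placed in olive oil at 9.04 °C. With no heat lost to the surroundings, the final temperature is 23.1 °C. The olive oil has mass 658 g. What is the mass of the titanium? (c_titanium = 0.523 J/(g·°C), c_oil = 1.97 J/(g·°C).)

m ≈ 108 g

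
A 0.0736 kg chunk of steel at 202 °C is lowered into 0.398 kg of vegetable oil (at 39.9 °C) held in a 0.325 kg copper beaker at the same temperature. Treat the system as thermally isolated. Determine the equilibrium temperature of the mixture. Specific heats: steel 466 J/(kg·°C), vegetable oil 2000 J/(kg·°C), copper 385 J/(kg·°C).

Energy conservation, ΣQ = 0:
0.0736*466*(T − 202) + 0.398*2000*(T − 39.9) + 0.325*385*(T − 39.9) = 0
34.3(T − 202) + 796(T − 39.9) + 125.12(T − 39.9) = 0
955.42 T = 43681
T = 43681 / 955.42 = 45.7 °C

T_f ≈ 45.7 °C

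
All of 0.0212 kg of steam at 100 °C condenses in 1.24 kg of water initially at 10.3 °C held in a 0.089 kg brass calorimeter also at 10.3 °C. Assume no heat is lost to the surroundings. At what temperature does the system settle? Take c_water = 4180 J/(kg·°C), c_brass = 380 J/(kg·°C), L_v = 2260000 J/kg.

T_f ≈ 20.8 °C

Conservation of energy gives ΣQ = 0:
steam→water at 100 °C releases m L_v = 0.0212×2260000 = 47912
  condensed water 100 °C→T: 88.62(T − 100)
  original water: 5183.2(T − 10.3)
  brass cup: 0.089×380×(T − 10.3) = 33.82(T − 10.3)
5305.6 T = 47912 + 8861.6 + 53735 = 110509
T ≈ 20.83 °C (< 100 °C, so full condensation is consistent).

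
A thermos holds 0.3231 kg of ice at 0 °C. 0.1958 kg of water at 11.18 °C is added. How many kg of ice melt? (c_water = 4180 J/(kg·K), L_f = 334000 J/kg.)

m_melted ≈ 0.0274 kg

Cooling the water to 0 °C releases 0.1958·4180·11.18 = 9150.2 J.
Fully melting the ice requires m_ice L_f = 0.3231·334000 = 107915 J.
That's not enough to melt it all — equilibrium is at 0 °C with ice remaining.
m_melted·334000 = 9150.2  ⇒  m_melted ≈ 0.0274 kg.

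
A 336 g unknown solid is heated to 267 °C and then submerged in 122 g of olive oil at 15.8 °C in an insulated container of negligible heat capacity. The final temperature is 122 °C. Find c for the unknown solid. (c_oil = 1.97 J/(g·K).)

c ≈ 0.524 J/(g·K)

Energy conservation, ΣQ = 0:
336·c·(122 − 267) + 122·1.97·(122 − 15.8) = 0
-48720 c = -25524
c = -25524/-48720 ≈ 0.5239 J/(g·K)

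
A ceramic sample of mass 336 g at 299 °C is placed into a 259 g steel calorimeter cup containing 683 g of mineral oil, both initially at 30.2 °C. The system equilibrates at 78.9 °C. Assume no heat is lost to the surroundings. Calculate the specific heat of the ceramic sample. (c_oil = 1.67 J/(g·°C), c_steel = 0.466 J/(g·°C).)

Conservation of energy gives ΣQ = 0:
336·c·(78.9 − 299) + 683·1.67·(78.9 − 30.2) + 259·0.466·(78.9 − 30.2) = 0
-73954 c = -61426
c = -61426/-73954 ≈ 0.8306 J/(g·°C)

c ≈ 0.831 J/(g·°C)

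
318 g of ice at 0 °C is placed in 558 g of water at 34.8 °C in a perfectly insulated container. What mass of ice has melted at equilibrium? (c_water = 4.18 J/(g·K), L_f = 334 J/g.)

Water can give up m c ΔT = 558×4.18×34.8 = 81169 J before reaching 0 °C.
To melt every bit of ice: 318×334 = 106212 J.
Since 81169 < 106212 J, not all the ice melts; equilibrium is at 0 °C.
m_melt = 81169 / L_f = 243 g.

m_melted ≈ 243 g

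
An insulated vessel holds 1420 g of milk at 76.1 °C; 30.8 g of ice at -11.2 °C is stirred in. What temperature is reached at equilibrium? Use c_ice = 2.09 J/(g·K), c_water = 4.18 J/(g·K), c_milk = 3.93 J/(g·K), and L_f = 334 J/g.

Setting the total heat transfer to zero:
ice -11.2→0 °C: 30.8·2.09·11.2 = 720.97
  fusion: m_ice L_f = 30.8·334 = 10287
  warm the meltwater: 128.74 T
  milk cools: 1420·3.93·(T − 76.1) = 5580.6(T − 76.1)
5709.3 T = 424684 − 11008 = 413675
T ≈ 72.46 °C — above 0 °C, consistent with complete melting.

T_f ≈ 72.5 °C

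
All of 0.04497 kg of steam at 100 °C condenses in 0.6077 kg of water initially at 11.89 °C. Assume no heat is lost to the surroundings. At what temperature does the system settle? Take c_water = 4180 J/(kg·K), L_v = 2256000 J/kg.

T_f ≈ 55.1 °C

Heat gained plus heat lost sum to zero:
latent heat released on condensation: 0.04497×2256000 = 101452; condensate cools 100→T: 0.04497×4180×(T − 100) = 187.97(T − 100); water warms: 0.6077×4180×(T − 11.89) = 2540.2(T − 11.89)
2728.2 T = 101452 + 18797 + 30203 = 150453
T ≈ 55.15 °C (< 100 °C, so full condensation is consistent).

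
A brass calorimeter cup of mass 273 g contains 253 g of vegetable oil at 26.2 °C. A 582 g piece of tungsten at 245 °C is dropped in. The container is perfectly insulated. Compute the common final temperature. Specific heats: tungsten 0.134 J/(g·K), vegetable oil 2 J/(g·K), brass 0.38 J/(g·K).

T_f ≈ 51.0 °C

Energy conservation, ΣQ = 0:
582·0.134·(T − 245) + 253·2·(T − 26.2) + 273·0.38·(T − 26.2) = 0
687.73 T = 35082
T = 35082 / 687.73 = 51 °C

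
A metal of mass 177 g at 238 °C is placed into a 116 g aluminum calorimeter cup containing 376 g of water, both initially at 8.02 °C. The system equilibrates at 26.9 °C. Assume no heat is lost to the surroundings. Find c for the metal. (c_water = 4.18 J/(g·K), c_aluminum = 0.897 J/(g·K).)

Taking heat into each body as positive, Σ m c ΔT = 0:
177·c·(26.9 − 238) + 376·4.18·(26.9 − 8.02) + 116·0.897·(26.9 − 8.02) = 0
-37365 c = -31638
c = -31638/-37365 ≈ 0.8467 J/(g·K)

c ≈ 0.847 J/(g·K)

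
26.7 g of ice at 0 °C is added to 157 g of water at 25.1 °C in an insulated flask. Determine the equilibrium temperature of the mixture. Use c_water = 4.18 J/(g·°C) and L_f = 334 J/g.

Setting the total heat transfer to zero:
melt ice: 26.7×334 = 8917.8; warm the meltwater: 111.61 T; water: 656.26(T − 25.1)
767.87 T = 16472 − 8917.8 = 7554.3
T ≈ 9.84 °C — above 0 °C, consistent with complete melting.

T_f ≈ 9.8 °C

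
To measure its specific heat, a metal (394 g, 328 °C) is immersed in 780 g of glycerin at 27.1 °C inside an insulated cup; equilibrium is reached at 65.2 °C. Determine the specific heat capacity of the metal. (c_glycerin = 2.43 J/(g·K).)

c ≈ 0.697 J/(g·K)

Heat gained plus heat lost sum to zero:
394×c×(65.2 − 328) + 780×2.43×(65.2 − 27.1) = 0
-103543 c = -72215
c = -72215/-103543 ≈ 0.6974 J/(g·K)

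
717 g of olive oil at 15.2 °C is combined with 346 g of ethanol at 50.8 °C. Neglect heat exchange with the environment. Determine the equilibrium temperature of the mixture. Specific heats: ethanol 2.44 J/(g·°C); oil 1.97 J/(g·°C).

T_f ≈ 28.5 °C

Heat lost by the ethanol equals heat gained by the oil:
346×2.44×(50.8 − T) = 717×1.97×(T − 15.2)
844.24(50.8 − T) = 1412.5(T − 15.2)
2256.7 T = 64357  ⇒  T ≈ 28.52 °C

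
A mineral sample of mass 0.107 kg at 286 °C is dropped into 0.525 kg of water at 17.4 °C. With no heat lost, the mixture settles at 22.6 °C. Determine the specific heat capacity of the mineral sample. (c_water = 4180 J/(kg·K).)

c ≈ 405 J/(kg·K)

Net heat exchanged in the isolated system is zero:
0.107×c×(22.6 − 286) + 0.525×4180×(22.6 − 17.4) = 0
-28.18 c = -11411
c = -11411/-28.18 ≈ 404.9 J/(kg·K)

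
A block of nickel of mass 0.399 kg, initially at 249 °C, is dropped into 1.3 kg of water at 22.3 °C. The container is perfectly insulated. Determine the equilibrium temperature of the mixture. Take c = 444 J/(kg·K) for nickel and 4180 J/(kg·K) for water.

Taking heat into each body as positive, Σ m c ΔT = 0:
0.399*444*(T − 249) + 1.3*4180*(T − 22.3) = 0
177.16(T − 249) + 5434(T − 22.3) = 0
5611.2 T = 165290
T = 165290 / 5611.2 = 29.5 °C

T_f ≈ 29.5 °C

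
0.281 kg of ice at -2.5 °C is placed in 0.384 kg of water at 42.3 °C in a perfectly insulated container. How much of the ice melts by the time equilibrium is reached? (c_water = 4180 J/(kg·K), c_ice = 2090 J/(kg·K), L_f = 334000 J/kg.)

m_melted ≈ 0.199 kg

Water can give up m c ΔT = 0.384×4180×42.3 = 67897 J before reaching 0 °C.
Of that, 0.281×2090×2.5 = 1468.2 J goes to bring the ice to 0 °C, leaving 66428 J.
Fully melting the ice requires m_ice L_f = 0.281×334000 = 93854 J.
That's not enough to melt it all — equilibrium is at 0 °C with ice remaining.
m_melted×334000 = 66428  ⇒  m_melted ≈ 0.1989 kg.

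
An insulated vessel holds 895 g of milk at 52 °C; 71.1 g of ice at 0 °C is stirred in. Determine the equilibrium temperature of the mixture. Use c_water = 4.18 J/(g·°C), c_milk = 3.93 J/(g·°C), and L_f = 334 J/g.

Energy balance with sensible and latent terms:
latent heat to melt: 71.1·334 = 23747; meltwater 0→T: 71.1·4.18·T = 297.2 T; milk: 3517.4(T − 52)
3814.5 T = 182902 − 23747 = 159155
T ≈ 41.72 °C (positive, so assuming full melt was valid).

T_f ≈ 41.7 °C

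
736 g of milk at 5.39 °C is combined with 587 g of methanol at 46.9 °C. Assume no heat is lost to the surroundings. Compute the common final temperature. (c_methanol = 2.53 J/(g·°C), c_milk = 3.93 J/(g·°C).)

T_f ≈ 19.5 °C

Set heat shed by the hot body equal to heat absorbed by the cold body:
587·2.53·(46.9 − T) = 736·3.93·(T − 5.39)
1485.1(46.9 − T) = 2892.5(T − 5.39)
4377.6 T = 85242  ⇒  T ≈ 19.47 °C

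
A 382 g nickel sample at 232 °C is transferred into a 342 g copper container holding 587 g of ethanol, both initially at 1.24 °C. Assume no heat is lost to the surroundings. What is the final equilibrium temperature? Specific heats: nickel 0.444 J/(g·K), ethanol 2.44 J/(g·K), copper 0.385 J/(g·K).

Net heat exchanged in the isolated system is zero:
382×0.444×(T − 232) + 587×2.44×(T − 1.24) + 342×0.385×(T − 1.24) = 0
(169.61 + 1432.3 + 131.67) T = 169.61×232 + 1432.3×1.24 + 131.67×1.24
T = 41288 / 1733.6 = 23.8 °C

T_f ≈ 23.8 °C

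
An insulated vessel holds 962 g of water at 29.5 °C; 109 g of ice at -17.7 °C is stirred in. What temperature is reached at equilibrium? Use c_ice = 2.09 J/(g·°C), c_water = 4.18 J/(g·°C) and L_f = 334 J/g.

T_f ≈ 17.5 °C

Sum of m c ΔT and latent-heat terms is zero:
warm ice to 0 °C: 109×2.09×(0 − (-17.7)) = 4032.2; fusion: m_ice L_f = 109×334 = 36406; warm the meltwater: 455.62 T; water: 4021.2(T − 29.5)
4476.8 T = 118624 − 40438 = 78186
T ≈ 17.46 °C. Since T > 0 °C, the all-ice-melts assumption holds.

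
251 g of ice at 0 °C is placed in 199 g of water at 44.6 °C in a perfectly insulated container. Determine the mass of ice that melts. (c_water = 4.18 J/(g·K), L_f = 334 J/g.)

m_melted ≈ 111 g

Cooling the water to 0 °C releases 199×4.18×44.6 = 37099 J.
Melting all 251 g of ice would need 251×334 = 83834 J.
That's not enough to melt it all — equilibrium is at 0 °C with ice remaining.
Mass melted = 37099/334 ≈ 111.1 g.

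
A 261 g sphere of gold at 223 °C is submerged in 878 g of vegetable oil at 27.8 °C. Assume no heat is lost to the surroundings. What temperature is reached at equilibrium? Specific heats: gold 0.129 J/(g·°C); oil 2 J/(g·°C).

Taking heat into each body as positive, Σ m c ΔT = 0:
261·0.129·(T − 223) + 878·2·(T − 27.8) = 0
(33.67 + 1756) T = 33.67·223 + 1756·27.8
T = 56325/1789.7 ≈ 31.47 °C

T_f ≈ 31.5 °C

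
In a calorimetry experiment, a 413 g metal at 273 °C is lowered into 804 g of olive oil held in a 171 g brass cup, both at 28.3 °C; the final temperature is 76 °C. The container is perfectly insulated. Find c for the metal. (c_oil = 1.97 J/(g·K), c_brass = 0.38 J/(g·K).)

Energy conservation, ΣQ = 0:
413×c×(76 − 273) + 804×1.97×(76 − 28.3) + 171×0.38×(76 − 28.3) = 0
-81361 c = -78651
c = -78651/-81361 ≈ 0.9667 J/(g·K)

c ≈ 0.967 J/(g·K)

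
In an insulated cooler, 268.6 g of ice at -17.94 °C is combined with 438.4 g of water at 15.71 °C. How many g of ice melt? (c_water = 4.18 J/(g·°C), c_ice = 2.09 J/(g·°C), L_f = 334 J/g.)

m_melted ≈ 56 g

Water can give up m c ΔT = 438.4·4.18·15.71 = 28789 J before reaching 0 °C.
Warming the ice to 0 °C takes 268.6·2.09·17.94 = 10071 J, leaving 18718 J for melting.
To melt every bit of ice: 268.6·334 = 89712 J.
That's not enough to melt it all — equilibrium is at 0 °C with ice remaining.
m_melted·334 = 18718  ⇒  m_melted ≈ 56.04 g.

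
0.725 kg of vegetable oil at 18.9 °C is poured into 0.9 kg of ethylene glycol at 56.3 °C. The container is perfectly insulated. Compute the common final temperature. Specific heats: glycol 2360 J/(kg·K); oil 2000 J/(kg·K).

Taking heat into each body as positive, Σ m c ΔT = 0:
0.9×2360×(T − 56.3) + 0.725×2000×(T − 18.9) = 0
2124(T − 56.3) + 1450(T − 18.9) = 0
3574 T = 146986
T = 146986/3574 ≈ 41.13 °C

T_f ≈ 41.1 °C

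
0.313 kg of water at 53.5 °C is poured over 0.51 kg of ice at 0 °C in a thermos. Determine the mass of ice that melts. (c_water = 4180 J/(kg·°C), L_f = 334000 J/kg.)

m_melted ≈ 0.21 kg

Water can give up m c ΔT = 0.313·4180·53.5 = 69996 J before reaching 0 °C.
To melt every bit of ice: 0.51·334000 = 170340 J.
That's not enough to melt it all — equilibrium is at 0 °C with ice remaining.
m_melt = 69996 / L_f = 0.2096 kg.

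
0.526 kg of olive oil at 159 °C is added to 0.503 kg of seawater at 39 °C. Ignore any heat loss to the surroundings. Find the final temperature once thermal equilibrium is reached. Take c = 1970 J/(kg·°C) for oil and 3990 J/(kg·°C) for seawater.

T_f ≈ 79.9 °C

With ΣQ=0 the equilibrium temperature is the m·c-weighted mean:
T_f = (1036.2×159 + 2007×39) / (1036.2 + 2007)
    = 243031 / 3043.2 ≈ 79.86 °C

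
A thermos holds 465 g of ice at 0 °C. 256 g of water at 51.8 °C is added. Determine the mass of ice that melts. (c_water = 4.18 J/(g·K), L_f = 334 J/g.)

Heat available from the water dropping to 0 °C: 256·4.18·51.8 = 55430 J.
Fully melting the ice requires m_ice L_f = 465·334 = 155310 J.
That's not enough to melt it all — equilibrium is at 0 °C with ice remaining.
m_melt = 55430 / L_f = 166 g.

m_melted ≈ 166 g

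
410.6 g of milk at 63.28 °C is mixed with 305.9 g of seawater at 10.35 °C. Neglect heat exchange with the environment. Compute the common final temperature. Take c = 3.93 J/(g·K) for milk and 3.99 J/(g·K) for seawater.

Let T be the final temperature. ΣQ_i = 0:
410.6×3.93×(T − 63.28) + 305.9×3.99×(T − 10.35) = 0
1613.7(T − 63.28) + 1220.5(T − 10.35) = 0
2834.2 T = 114745
T ≈ 40.49 °C

T_f ≈ 40.5 °C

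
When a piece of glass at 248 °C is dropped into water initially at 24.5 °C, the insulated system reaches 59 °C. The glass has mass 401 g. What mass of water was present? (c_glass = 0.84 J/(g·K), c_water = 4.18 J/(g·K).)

m ≈ 441 g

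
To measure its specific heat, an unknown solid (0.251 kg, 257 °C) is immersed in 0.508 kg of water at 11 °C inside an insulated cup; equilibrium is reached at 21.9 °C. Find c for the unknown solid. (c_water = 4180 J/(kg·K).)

m_s c (T_s − T_f) = m_water c_water (T_f − T_0):
0.251·c·(257 − 21.9) = 0.508·4180·(21.9 − 11)
59.01 c = 23145  ⇒  c ≈ 392.2 J/(kg·K)

c ≈ 392 J/(kg·K)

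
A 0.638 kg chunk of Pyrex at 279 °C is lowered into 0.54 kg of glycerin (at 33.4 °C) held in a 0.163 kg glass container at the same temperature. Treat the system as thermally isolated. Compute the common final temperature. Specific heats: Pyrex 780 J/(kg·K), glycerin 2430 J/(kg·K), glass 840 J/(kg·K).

T_f ≈ 96.2 °C

Heat gained plus heat lost sum to zero:
0.638×780×(T − 279) + 0.54×2430×(T − 33.4) + 0.163×840×(T − 33.4) = 0
497.64(T − 279) + 1312.2(T − 33.4) + 136.92(T − 33.4) = 0
(497.64 + 1312.2 + 136.92) T = 497.64×279 + 1312.2×33.4 + 136.92×33.4
T = 187242 / 1946.8 = 96.2 °C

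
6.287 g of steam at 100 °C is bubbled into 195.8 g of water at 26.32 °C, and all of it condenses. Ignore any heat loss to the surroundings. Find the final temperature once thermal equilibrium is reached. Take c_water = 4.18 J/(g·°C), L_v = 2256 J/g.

T_f ≈ 45.4 °C

Conservation of energy gives ΣQ = 0:
steam→water at 100 °C releases m L_v = 6.287·2256 = 14183
  condensed water 100 °C→T: 26.28(T − 100)
  water warms: 195.8·4.18·(T − 26.32) = 818.44(T − 26.32)
844.72 T = 14183 + 2628 + 21541 = 38353
T ≈ 45.40 °C (< 100 °C, so full condensation is consistent).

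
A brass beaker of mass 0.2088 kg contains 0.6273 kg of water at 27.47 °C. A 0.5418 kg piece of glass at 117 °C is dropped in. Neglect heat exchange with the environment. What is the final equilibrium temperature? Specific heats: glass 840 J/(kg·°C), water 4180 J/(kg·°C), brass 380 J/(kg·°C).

T_f ≈ 40.4 °C

Heat gained plus heat lost sum to zero:
0.5418*840*(T − 117) + 0.6273*4180*(T − 27.47) + 0.2088*380*(T − 27.47) = 0
455.11(T − 117) + 2622.1(T − 27.47) + 79.34(T − 27.47) = 0
(455.11 + 2622.1 + 79.34) T = 455.11*117 + 2622.1*27.47 + 79.34*27.47
T ≈ 40.38 °C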